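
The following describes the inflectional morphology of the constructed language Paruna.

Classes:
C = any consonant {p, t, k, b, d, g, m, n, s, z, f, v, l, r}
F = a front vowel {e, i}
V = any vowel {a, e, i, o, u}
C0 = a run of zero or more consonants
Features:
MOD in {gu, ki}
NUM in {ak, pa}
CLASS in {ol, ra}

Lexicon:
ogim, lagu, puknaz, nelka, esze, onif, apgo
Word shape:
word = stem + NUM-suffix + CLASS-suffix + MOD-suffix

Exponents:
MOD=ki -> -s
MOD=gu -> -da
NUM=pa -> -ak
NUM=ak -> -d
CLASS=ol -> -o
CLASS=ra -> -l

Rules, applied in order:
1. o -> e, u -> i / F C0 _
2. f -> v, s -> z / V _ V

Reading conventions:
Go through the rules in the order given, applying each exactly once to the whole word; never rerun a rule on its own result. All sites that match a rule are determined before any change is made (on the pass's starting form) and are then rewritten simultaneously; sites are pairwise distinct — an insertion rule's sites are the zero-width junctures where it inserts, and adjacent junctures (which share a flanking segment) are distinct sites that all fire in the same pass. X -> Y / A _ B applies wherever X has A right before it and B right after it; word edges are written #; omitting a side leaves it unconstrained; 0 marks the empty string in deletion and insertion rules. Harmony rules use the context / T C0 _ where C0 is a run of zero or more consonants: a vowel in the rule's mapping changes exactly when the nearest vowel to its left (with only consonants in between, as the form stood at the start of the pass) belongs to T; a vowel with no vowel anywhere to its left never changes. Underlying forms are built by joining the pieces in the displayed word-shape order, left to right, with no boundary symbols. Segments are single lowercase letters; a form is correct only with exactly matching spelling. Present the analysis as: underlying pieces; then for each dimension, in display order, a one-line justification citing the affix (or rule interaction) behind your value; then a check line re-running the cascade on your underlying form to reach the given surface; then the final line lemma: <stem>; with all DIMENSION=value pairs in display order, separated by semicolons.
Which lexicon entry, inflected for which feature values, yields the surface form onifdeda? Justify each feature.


underlying: onif-d-o-da
MOD=gu - signalled by the affix -da
NUM=ak - signalled by the affix -d
CLASS=ol - signalled by the affix -o
check: onifdoda -> onifdeda -> onifdeda
lemma: onif; MOD=gu; NUM=ak; CLASS=ol


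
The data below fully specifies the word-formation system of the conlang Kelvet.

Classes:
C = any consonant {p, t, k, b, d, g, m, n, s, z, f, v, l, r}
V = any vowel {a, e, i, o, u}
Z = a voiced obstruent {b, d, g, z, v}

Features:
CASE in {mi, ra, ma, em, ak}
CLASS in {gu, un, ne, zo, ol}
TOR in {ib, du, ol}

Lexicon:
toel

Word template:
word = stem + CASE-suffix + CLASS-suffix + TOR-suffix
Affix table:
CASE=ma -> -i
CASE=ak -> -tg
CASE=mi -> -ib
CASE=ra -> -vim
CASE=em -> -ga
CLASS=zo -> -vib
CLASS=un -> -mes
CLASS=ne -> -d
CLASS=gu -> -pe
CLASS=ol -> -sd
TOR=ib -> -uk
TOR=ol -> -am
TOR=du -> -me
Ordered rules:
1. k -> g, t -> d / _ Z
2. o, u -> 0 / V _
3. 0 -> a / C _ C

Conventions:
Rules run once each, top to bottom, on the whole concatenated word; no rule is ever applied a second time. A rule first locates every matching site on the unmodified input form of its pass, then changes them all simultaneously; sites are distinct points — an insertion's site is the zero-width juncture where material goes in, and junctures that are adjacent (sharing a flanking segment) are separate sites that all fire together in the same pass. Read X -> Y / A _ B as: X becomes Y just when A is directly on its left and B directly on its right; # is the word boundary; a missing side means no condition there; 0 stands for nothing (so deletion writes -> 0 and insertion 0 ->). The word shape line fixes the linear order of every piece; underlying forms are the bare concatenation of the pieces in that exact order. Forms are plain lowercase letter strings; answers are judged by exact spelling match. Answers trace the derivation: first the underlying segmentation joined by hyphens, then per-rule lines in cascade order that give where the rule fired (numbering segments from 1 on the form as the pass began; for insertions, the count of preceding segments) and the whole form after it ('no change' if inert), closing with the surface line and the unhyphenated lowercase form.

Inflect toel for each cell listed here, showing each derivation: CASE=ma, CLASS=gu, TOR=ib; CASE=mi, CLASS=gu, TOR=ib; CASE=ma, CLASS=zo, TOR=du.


cell CASE=ma, CLASS=gu, TOR=ib:
underlying: toel-i-pe-uk
1. k -> g, t -> d / _ Z: no change
2. o, u -> 0 / V _: fires at position(s) 8: toelipek
3. 0 -> a / C _ C: no change
surface: toelipek

cell CASE=mi, CLASS=gu, TOR=ib:
underlying: toel-ib-pe-uk
1. k -> g, t -> d / _ Z: no change
2. o, u -> 0 / V _: fires at position(s) 9: toelibpek
3. 0 -> a / C _ C: inserts after position(s) 6: toelibapek
surface: toelibapek

cell CASE=ma, CLASS=zo, TOR=du:
underlying: toel-i-vib-me
1. k -> g, t -> d / _ Z: no change
2. o, u -> 0 / V _: no change
3. 0 -> a / C _ C: inserts after position(s) 8: toelivibame
surface: toelivibame


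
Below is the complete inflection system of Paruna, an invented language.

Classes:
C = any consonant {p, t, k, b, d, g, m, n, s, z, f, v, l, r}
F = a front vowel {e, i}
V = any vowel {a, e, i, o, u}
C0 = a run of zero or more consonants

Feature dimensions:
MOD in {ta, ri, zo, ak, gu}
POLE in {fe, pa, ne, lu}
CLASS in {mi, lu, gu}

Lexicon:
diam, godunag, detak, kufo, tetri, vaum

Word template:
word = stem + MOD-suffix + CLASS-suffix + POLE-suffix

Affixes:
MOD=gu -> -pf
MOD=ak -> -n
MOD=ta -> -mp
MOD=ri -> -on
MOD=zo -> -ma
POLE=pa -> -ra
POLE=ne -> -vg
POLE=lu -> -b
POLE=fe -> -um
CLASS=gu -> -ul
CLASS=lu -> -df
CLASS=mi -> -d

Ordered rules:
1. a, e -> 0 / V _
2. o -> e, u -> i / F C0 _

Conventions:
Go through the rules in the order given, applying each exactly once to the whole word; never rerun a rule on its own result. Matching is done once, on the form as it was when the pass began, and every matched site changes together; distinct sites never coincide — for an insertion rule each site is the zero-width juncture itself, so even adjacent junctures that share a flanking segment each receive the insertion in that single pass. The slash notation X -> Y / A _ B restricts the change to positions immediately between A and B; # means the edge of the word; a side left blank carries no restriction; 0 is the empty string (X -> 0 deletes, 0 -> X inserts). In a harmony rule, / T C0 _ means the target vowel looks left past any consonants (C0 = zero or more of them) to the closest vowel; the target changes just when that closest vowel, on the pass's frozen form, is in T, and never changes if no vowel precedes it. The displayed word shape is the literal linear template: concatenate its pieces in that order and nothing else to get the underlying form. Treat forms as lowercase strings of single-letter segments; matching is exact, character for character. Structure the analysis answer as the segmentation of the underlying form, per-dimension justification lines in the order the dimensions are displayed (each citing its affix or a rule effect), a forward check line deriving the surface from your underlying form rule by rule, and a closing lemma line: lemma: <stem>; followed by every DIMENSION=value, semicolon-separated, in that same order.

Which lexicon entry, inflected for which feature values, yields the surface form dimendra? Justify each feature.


underlying: diam-on-d-ra
MOD=ri - signalled by the affix -on
POLE=pa - signalled by the affix -ra
CLASS=mi - signalled by the affix -d
check: diamondra -> dimondra -> dimendra
lemma: diam; MOD=ri; POLE=pa; CLASS=mi


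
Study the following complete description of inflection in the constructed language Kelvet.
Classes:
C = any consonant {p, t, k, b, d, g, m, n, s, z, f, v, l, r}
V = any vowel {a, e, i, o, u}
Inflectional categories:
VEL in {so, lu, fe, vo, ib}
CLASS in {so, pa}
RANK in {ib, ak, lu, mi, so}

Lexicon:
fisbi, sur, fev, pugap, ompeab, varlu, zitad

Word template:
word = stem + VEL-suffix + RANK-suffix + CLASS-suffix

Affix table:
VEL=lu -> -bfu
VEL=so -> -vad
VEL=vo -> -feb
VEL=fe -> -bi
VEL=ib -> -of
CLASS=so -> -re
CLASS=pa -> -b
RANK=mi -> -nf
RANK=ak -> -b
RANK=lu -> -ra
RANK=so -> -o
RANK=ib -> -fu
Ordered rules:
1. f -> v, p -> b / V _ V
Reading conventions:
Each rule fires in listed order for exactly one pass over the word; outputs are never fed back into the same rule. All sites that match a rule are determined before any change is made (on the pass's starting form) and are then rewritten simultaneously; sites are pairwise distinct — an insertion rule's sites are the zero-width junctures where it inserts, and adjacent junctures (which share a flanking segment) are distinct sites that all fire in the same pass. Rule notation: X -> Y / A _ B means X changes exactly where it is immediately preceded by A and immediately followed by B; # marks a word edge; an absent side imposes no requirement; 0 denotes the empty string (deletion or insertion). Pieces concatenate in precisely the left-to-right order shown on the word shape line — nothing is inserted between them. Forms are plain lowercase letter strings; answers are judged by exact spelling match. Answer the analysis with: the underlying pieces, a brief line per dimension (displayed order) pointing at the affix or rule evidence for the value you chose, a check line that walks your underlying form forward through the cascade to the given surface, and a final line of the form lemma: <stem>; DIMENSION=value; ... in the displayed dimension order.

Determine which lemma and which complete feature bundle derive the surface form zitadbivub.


underlying: zitad-bi-fu-b
VEL=fe - signalled by the affix -bi
CLASS=pa - signalled by the affix -b
RANK=ib - signalled by the affix -fu
check: zitadbifub -> zitadbivub
lemma: zitad; VEL=fe; CLASS=pa; RANK=ib


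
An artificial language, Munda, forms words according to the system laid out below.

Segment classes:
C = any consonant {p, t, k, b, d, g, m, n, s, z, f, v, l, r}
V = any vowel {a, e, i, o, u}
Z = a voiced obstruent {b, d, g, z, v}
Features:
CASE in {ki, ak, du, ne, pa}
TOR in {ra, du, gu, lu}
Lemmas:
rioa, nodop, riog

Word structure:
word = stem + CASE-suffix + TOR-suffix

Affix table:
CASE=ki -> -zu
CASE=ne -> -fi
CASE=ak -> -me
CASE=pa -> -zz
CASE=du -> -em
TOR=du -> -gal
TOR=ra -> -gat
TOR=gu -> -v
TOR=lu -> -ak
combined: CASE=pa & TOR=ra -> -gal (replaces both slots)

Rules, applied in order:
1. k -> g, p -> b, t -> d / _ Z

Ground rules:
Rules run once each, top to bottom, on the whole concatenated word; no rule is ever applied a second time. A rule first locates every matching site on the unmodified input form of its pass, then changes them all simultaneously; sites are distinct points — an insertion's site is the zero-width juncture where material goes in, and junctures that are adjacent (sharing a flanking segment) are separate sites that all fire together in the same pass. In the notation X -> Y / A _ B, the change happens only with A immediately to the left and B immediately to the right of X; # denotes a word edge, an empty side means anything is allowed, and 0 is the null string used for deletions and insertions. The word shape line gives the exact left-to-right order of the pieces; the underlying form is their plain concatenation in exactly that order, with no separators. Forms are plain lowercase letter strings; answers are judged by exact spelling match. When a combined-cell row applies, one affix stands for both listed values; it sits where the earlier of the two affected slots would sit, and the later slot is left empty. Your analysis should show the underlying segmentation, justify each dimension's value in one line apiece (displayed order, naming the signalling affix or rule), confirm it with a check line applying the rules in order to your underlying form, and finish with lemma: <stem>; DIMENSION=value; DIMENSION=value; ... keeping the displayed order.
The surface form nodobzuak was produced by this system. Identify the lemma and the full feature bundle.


underlying: nodop-zu-ak
CASE=ki - signalled by the affix -zu
TOR=lu - signalled by the affix -ak
check: nodopzuak -> nodobzuak
lemma: nodop; CASE=ki; TOR=lu


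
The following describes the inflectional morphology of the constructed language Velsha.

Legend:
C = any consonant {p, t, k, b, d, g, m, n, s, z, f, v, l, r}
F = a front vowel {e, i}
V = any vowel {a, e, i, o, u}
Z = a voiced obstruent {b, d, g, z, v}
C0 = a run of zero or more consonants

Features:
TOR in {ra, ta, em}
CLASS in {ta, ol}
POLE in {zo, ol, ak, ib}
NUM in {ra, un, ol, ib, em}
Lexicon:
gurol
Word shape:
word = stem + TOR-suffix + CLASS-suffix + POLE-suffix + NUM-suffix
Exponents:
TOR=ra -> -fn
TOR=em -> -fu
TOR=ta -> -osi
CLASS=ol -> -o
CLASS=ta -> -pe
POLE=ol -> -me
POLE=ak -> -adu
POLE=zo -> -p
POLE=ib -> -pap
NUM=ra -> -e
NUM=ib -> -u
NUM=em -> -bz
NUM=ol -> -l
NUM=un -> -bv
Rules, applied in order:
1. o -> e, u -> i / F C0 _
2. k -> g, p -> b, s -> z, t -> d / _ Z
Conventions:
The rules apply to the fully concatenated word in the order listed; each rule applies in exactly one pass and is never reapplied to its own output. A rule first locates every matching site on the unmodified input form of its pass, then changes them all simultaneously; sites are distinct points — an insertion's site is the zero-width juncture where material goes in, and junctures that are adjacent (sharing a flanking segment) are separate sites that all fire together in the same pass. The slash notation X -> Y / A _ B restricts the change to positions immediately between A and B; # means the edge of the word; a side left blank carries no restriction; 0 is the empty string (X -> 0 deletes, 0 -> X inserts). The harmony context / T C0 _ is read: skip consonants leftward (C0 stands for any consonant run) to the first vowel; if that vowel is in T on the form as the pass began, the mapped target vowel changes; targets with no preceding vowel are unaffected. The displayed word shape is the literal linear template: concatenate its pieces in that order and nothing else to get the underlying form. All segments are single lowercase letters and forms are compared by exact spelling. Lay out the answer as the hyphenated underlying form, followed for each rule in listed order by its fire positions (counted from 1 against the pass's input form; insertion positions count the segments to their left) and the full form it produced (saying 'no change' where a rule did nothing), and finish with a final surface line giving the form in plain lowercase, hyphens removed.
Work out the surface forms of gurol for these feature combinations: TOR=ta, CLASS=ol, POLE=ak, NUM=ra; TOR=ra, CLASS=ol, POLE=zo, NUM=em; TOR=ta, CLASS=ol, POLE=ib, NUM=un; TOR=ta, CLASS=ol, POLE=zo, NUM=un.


cell TOR=ta, CLASS=ol, POLE=ak, NUM=ra:
underlying: gurol-osi-o-adu-e
1. o -> e, u -> i / F C0 _: fires at position(s) 9: gurolosieadue
2. k -> g, p -> b, s -> z, t -> d / _ Z: no change
surface: gurolosieadue

cell TOR=ra, CLASS=ol, POLE=zo, NUM=em:
underlying: gurol-fn-o-p-bz
1. o -> e, u -> i / F C0 _: no change
2. k -> g, p -> b, s -> z, t -> d / _ Z: fires at position(s) 9: gurolfnobbz
surface: gurolfnobbz

cell TOR=ta, CLASS=ol, POLE=ib, NUM=un:
underlying: gurol-osi-o-pap-bv
1. o -> e, u -> i / F C0 _: fires at position(s) 9: gurolosiepapbv
2. k -> g, p -> b, s -> z, t -> d / _ Z: fires at position(s) 12: gurolosiepabbv
surface: gurolosiepabbv

cell TOR=ta, CLASS=ol, POLE=zo, NUM=un:
underlying: gurol-osi-o-p-bv
1. o -> e, u -> i / F C0 _: fires at position(s) 9: gurolosiepbv
2. k -> g, p -> b, s -> z, t -> d / _ Z: fires at position(s) 10: gurolosiebbv
surface: gurolosiebbv


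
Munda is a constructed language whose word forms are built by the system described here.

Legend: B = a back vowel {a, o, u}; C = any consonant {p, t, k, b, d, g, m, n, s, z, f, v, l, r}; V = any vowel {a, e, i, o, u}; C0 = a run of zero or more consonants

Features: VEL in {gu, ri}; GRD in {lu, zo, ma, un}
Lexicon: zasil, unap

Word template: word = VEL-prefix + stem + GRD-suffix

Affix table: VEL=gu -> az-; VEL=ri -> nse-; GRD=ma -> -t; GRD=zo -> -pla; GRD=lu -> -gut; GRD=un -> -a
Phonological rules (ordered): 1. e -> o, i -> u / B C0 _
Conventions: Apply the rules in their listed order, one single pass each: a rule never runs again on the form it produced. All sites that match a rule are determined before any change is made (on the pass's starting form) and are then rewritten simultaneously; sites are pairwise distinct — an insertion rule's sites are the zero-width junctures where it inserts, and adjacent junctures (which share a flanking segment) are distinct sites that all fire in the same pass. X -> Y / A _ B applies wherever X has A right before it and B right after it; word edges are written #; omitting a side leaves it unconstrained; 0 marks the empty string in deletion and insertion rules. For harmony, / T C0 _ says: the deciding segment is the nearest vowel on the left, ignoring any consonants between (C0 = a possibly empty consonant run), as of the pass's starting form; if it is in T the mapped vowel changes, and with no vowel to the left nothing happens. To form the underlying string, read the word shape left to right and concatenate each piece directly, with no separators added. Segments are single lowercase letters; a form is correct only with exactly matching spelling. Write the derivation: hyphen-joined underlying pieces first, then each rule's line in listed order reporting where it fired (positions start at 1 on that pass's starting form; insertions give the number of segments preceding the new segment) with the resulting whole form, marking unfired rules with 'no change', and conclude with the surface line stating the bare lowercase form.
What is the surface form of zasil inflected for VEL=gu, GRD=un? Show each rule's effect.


underlying: az-zasil-a
1. e -> o, i -> u / B C0 _: fires at position(s) 6: azzasula
surface: azzasula


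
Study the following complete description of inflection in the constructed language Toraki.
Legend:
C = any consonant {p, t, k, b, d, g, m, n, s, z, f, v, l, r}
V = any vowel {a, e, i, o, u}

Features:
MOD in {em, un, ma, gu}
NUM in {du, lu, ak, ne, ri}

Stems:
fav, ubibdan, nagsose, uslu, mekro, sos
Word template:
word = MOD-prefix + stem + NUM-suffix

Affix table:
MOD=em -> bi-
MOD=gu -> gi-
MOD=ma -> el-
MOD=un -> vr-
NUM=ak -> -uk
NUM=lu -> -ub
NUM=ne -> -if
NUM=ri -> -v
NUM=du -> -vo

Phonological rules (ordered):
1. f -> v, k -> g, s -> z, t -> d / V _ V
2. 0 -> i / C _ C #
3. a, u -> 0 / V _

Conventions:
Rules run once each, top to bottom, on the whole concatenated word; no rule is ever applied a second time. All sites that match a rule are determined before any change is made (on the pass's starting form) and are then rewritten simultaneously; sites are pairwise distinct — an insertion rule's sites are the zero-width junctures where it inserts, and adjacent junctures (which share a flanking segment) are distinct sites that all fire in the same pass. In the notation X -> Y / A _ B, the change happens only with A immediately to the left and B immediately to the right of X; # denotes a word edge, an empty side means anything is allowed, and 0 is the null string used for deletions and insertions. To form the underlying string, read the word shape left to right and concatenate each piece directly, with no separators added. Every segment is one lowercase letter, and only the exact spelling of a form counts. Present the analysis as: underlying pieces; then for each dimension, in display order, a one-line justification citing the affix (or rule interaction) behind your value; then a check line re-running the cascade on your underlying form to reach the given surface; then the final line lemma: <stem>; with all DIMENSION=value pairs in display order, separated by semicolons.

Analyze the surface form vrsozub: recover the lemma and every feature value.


underlying: vr-sos-ub
MOD=un - signalled by the affix vr-
NUM=lu - signalled by the affix -ub
check: vrsosub -> vrsozub -> vrsozub -> vrsozub
lemma: sos; MOD=un; NUM=lu


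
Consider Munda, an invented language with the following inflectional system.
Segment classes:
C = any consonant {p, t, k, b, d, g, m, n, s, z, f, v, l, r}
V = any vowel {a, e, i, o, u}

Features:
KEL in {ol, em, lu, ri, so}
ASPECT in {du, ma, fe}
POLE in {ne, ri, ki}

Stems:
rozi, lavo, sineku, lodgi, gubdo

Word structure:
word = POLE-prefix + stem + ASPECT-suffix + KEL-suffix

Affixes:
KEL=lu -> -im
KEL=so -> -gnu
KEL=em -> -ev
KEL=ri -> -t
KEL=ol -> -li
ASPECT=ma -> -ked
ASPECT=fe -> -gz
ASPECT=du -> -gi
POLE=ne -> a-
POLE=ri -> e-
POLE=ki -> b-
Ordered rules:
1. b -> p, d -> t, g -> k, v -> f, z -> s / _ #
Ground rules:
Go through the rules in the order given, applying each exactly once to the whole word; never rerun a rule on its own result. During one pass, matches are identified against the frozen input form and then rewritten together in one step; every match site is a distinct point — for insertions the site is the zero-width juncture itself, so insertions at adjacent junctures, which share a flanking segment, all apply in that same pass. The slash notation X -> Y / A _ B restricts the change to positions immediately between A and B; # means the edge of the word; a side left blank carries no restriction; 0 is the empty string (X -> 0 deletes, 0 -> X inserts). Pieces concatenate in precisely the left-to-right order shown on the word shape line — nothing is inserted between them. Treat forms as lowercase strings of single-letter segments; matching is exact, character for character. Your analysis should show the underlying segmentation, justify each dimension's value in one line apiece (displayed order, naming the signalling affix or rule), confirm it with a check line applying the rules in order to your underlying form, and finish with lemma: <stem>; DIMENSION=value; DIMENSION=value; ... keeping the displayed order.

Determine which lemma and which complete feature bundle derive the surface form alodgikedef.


underlying: a-lodgi-ked-ev
KEL=em - signalled by the affix -ev
ASPECT=ma - signalled by the affix -ked
POLE=ne - signalled by the affix a-
check: alodgikedev -> alodgikedef
lemma: lodgi; KEL=em; ASPECT=ma; POLE=ne


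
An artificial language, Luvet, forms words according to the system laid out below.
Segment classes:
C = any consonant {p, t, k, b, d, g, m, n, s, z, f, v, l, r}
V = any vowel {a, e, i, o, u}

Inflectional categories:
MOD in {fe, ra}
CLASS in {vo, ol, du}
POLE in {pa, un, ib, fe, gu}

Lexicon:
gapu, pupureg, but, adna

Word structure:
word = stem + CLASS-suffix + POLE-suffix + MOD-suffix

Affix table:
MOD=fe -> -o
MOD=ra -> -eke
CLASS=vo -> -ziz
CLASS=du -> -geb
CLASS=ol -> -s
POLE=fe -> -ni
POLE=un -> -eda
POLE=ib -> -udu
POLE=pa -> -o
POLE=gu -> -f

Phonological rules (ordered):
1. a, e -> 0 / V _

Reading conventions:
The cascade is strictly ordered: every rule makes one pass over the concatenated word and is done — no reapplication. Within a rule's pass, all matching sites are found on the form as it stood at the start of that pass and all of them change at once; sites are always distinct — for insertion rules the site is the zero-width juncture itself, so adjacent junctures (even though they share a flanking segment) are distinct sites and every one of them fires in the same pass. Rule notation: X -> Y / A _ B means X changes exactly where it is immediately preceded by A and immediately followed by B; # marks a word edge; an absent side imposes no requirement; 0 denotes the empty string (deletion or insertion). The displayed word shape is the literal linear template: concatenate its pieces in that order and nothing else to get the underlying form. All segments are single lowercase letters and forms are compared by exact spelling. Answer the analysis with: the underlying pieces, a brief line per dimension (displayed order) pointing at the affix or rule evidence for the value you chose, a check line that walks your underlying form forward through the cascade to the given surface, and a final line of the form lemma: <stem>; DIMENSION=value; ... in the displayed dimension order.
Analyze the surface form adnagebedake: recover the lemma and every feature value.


underlying: adna-geb-eda-eke
MOD=ra - signalled by the affix -eke
CLASS=du - signalled by the affix -geb
POLE=un - signalled by the affix -eda
check: adnagebedaeke -> adnagebedake
lemma: adna; MOD=ra; CLASS=du; POLE=un


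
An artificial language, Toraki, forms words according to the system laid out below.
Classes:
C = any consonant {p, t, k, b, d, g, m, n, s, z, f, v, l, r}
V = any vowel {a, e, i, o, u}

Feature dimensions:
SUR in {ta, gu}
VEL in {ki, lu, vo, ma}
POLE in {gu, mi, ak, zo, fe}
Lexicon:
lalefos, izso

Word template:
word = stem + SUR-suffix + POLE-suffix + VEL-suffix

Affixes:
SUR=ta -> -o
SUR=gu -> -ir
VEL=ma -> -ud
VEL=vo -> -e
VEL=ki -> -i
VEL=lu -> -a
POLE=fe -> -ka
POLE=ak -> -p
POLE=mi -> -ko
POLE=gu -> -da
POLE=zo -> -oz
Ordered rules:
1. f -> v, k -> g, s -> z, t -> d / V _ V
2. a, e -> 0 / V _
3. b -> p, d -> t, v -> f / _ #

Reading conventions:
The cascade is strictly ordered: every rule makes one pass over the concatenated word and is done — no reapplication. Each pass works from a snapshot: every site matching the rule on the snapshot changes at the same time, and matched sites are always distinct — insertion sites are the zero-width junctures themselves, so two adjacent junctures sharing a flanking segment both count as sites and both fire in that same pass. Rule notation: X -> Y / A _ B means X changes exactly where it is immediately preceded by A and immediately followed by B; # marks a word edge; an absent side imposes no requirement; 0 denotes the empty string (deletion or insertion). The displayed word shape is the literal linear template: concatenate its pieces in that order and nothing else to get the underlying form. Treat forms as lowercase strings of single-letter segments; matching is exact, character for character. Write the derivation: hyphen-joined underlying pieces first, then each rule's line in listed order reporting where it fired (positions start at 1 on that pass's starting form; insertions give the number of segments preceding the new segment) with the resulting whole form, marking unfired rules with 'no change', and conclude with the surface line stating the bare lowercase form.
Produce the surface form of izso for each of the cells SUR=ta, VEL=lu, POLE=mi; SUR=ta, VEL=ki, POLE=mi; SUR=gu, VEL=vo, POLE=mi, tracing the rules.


cell SUR=ta, VEL=lu, POLE=mi:
underlying: izso-o-ko-a
1. f -> v, k -> g, s -> z, t -> d / V _ V: fires at position(s) 6: izsoogoa
2. a, e -> 0 / V _: fires at position(s) 8: izsoogo
3. b -> p, d -> t, v -> f / _ #: no change
surface: izsoogo

cell SUR=ta, VEL=ki, POLE=mi:
underlying: izso-o-ko-i
1. f -> v, k -> g, s -> z, t -> d / V _ V: fires at position(s) 6: izsoogoi
2. a, e -> 0 / V _: no change
3. b -> p, d -> t, v -> f / _ #: no change
surface: izsoogoi

cell SUR=gu, VEL=vo, POLE=mi:
underlying: izso-ir-ko-e
1. f -> v, k -> g, s -> z, t -> d / V _ V: no change
2. a, e -> 0 / V _: fires at position(s) 9: izsoirko
3. b -> p, d -> t, v -> f / _ #: no change
surface: izsoirko


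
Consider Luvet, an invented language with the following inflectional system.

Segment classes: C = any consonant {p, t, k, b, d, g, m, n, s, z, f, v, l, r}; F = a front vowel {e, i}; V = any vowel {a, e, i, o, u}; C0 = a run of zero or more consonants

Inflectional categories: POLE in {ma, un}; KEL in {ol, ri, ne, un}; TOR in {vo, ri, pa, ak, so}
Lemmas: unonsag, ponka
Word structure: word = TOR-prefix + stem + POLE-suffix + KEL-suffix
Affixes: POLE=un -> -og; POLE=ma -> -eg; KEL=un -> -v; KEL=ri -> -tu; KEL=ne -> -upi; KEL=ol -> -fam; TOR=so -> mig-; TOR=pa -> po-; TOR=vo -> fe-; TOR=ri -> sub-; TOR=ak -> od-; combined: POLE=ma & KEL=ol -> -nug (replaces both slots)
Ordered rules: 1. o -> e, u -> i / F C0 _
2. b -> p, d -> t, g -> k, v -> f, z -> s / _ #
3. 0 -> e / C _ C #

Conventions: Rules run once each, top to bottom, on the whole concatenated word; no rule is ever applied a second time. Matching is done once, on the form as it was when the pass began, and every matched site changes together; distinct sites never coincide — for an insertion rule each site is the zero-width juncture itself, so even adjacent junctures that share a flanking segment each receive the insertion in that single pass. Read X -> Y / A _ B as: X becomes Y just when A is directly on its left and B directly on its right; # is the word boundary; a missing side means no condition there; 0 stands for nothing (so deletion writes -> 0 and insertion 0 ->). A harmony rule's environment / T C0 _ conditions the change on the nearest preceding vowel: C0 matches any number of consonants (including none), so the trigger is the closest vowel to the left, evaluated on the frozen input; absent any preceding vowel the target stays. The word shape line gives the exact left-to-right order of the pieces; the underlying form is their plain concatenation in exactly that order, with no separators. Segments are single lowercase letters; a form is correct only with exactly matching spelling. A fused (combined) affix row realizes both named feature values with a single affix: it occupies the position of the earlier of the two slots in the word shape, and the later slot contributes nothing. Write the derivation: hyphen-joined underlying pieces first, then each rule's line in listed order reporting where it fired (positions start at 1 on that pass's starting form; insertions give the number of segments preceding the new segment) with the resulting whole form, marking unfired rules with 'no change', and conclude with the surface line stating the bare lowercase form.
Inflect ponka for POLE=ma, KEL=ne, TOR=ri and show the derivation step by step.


underlying: sub-ponka-eg-upi
1. o -> e, u -> i / F C0 _: fires at position(s) 11: subponkaegipi
2. b -> p, d -> t, g -> k, v -> f, z -> s / _ #: no change
3. 0 -> e / C _ C #: no change
surface: subponkaegipi


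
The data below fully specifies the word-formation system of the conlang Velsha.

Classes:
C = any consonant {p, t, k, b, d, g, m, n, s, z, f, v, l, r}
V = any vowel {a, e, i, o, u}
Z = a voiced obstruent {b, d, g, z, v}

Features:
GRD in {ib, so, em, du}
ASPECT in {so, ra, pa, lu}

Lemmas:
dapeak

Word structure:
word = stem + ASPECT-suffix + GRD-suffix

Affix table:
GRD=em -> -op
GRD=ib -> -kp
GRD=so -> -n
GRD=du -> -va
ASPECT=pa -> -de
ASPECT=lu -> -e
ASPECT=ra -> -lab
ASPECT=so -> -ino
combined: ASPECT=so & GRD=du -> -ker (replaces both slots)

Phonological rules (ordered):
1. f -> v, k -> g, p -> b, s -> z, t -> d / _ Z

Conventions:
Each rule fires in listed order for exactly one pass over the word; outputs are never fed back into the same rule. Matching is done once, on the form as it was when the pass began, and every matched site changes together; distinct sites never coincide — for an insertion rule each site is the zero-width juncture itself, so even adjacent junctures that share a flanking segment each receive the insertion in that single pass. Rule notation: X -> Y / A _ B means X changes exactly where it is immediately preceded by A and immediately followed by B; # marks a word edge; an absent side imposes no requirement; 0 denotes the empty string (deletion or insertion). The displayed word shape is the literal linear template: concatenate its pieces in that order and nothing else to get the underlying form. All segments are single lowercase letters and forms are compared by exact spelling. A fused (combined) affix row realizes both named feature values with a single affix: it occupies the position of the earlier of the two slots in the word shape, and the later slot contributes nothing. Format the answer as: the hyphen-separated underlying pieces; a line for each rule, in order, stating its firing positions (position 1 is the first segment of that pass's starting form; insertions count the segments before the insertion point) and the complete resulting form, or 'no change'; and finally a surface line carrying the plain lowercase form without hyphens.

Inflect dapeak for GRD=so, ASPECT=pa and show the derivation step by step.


underlying: dapeak-de-n
1. f -> v, k -> g, p -> b, s -> z, t -> d / _ Z: fires at position(s) 6: dapeagden
surface: dapeagden


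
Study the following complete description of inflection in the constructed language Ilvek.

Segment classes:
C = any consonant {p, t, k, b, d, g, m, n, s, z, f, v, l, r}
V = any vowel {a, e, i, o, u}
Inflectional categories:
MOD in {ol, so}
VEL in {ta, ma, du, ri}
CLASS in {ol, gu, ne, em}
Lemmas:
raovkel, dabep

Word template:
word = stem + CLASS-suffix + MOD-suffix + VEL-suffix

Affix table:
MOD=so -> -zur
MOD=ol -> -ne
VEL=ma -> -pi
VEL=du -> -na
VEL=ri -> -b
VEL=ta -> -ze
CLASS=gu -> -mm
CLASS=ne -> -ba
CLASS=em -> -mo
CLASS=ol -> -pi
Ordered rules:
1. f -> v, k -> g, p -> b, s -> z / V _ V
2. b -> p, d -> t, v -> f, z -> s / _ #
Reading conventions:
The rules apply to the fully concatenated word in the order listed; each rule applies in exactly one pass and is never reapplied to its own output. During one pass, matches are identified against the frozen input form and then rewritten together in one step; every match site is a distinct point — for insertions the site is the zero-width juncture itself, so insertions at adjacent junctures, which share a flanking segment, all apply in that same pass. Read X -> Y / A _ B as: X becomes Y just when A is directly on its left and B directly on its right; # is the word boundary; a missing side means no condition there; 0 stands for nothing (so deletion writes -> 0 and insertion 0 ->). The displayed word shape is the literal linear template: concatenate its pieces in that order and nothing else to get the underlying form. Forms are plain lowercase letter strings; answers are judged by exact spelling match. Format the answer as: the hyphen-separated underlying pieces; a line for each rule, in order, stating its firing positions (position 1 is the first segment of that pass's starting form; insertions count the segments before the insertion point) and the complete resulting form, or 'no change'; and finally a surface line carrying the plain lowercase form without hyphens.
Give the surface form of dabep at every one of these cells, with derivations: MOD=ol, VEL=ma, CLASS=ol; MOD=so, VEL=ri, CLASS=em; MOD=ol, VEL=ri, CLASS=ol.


cell MOD=ol, VEL=ma, CLASS=ol:
underlying: dabep-pi-ne-pi
1. f -> v, k -> g, p -> b, s -> z / V _ V: fires at position(s) 10: dabeppinebi
2. b -> p, d -> t, v -> f, z -> s / _ #: no change
surface: dabeppinebi

cell MOD=so, VEL=ri, CLASS=em:
underlying: dabep-mo-zur-b
1. f -> v, k -> g, p -> b, s -> z / V _ V: no change
2. b -> p, d -> t, v -> f, z -> s / _ #: fires at position(s) 11: dabepmozurp
surface: dabepmozurp

cell MOD=ol, VEL=ri, CLASS=ol:
underlying: dabep-pi-ne-b
1. f -> v, k -> g, p -> b, s -> z / V _ V: no change
2. b -> p, d -> t, v -> f, z -> s / _ #: fires at position(s) 10: dabeppinep
surface: dabeppinep


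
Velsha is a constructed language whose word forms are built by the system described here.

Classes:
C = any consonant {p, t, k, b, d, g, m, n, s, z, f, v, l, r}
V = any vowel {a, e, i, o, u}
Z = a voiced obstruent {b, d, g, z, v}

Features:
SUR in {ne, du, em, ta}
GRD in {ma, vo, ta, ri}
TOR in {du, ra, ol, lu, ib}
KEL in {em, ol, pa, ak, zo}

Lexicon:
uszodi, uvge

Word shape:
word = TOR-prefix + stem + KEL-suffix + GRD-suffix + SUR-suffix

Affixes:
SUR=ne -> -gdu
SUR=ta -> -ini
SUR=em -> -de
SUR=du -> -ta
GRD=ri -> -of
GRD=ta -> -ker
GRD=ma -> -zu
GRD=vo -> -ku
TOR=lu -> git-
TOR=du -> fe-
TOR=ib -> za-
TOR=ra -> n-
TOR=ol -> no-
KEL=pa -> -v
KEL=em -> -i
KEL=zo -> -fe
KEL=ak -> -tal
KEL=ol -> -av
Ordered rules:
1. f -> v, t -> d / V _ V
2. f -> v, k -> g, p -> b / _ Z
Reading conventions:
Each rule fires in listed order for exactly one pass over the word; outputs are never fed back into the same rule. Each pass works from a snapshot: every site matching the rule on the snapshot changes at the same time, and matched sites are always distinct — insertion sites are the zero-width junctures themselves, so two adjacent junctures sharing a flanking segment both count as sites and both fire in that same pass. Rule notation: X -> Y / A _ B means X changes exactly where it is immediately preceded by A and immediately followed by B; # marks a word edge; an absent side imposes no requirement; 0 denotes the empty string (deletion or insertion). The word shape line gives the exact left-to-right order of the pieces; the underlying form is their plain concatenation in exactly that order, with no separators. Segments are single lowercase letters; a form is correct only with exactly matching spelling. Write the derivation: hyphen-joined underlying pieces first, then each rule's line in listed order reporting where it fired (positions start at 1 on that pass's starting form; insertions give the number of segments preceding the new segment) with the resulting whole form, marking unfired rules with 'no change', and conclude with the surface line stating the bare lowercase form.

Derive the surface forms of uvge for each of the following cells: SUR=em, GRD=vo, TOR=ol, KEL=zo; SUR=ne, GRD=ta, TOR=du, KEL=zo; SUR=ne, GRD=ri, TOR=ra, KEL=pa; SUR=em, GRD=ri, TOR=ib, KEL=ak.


cell SUR=em, GRD=vo, TOR=ol, KEL=zo:
underlying: no-uvge-fe-ku-de
1. f -> v, t -> d / V _ V: fires at position(s) 7: nouvgevekude
2. f -> v, k -> g, p -> b / _ Z: no change
surface: nouvgevekude

cell SUR=ne, GRD=ta, TOR=du, KEL=zo:
underlying: fe-uvge-fe-ker-gdu
1. f -> v, t -> d / V _ V: fires at position(s) 7: feuvgevekergdu
2. f -> v, k -> g, p -> b / _ Z: no change
surface: feuvgevekergdu

cell SUR=ne, GRD=ri, TOR=ra, KEL=pa:
underlying: n-uvge-v-of-gdu
1. f -> v, t -> d / V _ V: no change
2. f -> v, k -> g, p -> b / _ Z: fires at position(s) 8: nuvgevovgdu
surface: nuvgevovgdu

cell SUR=em, GRD=ri, TOR=ib, KEL=ak:
underlying: za-uvge-tal-of-de
1. f -> v, t -> d / V _ V: fires at position(s) 7: zauvgedalofde
2. f -> v, k -> g, p -> b / _ Z: fires at position(s) 11: zauvgedalovde
surface: zauvgedalovde


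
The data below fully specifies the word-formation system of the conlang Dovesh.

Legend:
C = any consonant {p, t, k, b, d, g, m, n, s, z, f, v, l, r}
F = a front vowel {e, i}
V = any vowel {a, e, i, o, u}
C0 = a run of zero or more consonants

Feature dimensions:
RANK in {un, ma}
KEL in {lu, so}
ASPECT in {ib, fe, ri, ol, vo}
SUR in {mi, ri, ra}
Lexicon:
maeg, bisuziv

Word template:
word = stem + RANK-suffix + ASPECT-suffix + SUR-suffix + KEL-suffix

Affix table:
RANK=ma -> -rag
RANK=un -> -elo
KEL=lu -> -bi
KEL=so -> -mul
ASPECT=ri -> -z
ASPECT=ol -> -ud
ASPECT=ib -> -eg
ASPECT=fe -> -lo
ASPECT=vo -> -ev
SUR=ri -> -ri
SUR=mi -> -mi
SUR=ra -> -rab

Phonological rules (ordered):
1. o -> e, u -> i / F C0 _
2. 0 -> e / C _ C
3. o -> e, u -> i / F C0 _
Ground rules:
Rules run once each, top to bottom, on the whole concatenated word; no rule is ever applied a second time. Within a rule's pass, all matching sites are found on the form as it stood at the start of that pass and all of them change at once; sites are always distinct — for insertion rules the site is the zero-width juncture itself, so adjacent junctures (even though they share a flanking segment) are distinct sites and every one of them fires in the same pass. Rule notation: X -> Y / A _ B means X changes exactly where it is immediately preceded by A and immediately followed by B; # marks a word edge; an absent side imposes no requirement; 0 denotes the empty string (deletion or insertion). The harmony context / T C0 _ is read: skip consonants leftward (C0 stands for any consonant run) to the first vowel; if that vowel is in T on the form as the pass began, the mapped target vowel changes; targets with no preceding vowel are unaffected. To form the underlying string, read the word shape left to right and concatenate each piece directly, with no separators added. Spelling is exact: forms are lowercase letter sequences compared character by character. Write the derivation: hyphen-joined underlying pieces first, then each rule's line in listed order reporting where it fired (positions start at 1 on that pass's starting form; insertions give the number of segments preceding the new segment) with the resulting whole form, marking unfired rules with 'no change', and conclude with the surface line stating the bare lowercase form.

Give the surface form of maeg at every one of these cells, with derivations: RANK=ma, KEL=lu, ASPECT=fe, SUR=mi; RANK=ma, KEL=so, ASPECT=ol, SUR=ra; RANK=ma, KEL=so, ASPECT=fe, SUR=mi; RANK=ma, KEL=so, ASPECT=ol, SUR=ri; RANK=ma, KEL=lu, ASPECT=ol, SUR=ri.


cell RANK=ma, KEL=lu, ASPECT=fe, SUR=mi:
underlying: maeg-rag-lo-mi-bi
1. o -> e, u -> i / F C0 _: no change
2. 0 -> e / C _ C: inserts after position(s) 4, 7: maegeragelomibi
3. o -> e, u -> i / F C0 _: fires at position(s) 11: maegeragelemibi
surface: maegeragelemibi

cell RANK=ma, KEL=so, ASPECT=ol, SUR=ra:
underlying: maeg-rag-ud-rab-mul
1. o -> e, u -> i / F C0 _: no change
2. 0 -> e / C _ C: inserts after position(s) 4, 9, 12: maegeraguderabemul
3. o -> e, u -> i / F C0 _: fires at position(s) 17: maegeraguderabemil
surface: maegeraguderabemil

cell RANK=ma, KEL=so, ASPECT=fe, SUR=mi:
underlying: maeg-rag-lo-mi-mul
1. o -> e, u -> i / F C0 _: fires at position(s) 13: maegraglomimil
2. 0 -> e / C _ C: inserts after position(s) 4, 7: maegeragelomimil
3. o -> e, u -> i / F C0 _: fires at position(s) 11: maegeragelemimil
surface: maegeragelemimil

cell RANK=ma, KEL=so, ASPECT=ol, SUR=ri:
underlying: maeg-rag-ud-ri-mul
1. o -> e, u -> i / F C0 _: fires at position(s) 13: maegragudrimil
2. 0 -> e / C _ C: inserts after position(s) 4, 9: maegeraguderimil
3. o -> e, u -> i / F C0 _: no change
surface: maegeraguderimil

cell RANK=ma, KEL=lu, ASPECT=ol, SUR=ri:
underlying: maeg-rag-ud-ri-bi
1. o -> e, u -> i / F C0 _: no change
2. 0 -> e / C _ C: inserts after position(s) 4, 9: maegeraguderibi
3. o -> e, u -> i / F C0 _: no change
surface: maegeraguderibi
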